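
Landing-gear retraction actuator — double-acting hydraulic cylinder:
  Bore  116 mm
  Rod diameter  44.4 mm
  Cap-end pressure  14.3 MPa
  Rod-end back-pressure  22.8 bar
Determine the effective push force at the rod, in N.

Cap-side area A_cap = π/4 × (116 mm)² = 10570 mm^2
Rod-side annular area A_ann = π/4 × (116² − 44.4²) = 9020 mm^2
Net thrust = P_cap·A_cap − P_rod·A_ann = 1.511e5 N − 20570 N

F ≈ 1.31e5 N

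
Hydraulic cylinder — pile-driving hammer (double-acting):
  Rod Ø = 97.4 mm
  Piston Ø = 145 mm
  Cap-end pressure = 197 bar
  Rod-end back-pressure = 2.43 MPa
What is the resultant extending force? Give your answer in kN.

Cap-side area A_cap = π/4 × (145 mm)² = 16510 mm^2
Rod-side annular area A_ann = π/4 × (145² − 97.4²) = 9062 mm^2
Net thrust = P_cap·A_cap − P_rod·A_ann = 325.3 kN − 22.02 kN

F ≈ 303 kN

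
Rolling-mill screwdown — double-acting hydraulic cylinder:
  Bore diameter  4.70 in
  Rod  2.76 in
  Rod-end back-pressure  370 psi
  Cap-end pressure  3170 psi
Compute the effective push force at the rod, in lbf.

F ≈ 50800 lbf

Cap-side area A_cap = π/4 × (4.70 in)² = 17.35 in^2
Rod-side annular area A_ann = π/4 × (4.70² − 2.76²) = 11.37 in^2
Net thrust = P_cap·A_cap − P_rod·A_ann = 55000 lbf − 4206 lbf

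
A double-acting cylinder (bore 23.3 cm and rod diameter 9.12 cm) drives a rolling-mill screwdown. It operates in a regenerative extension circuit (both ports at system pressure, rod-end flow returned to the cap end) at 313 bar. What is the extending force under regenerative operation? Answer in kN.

With equal pressure on both faces, forces on the annular region cancel; the net push is pressure × rod cross-section.
Rod cross-section A_rod = π/4 × (9.12 cm)² = 65.33 cm^2
F = P × A_rod

F ≈ 204 kN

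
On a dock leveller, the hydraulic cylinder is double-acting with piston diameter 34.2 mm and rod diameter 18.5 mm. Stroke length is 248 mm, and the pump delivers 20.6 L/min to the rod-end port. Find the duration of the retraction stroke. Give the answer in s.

t ≈ 0.469 s

Rod-side annular area A_ann = π/4 × (34.2² − 18.5²) = 649.8 mm^2
Swept volume V = A × L; t = V / Q = A·L / Q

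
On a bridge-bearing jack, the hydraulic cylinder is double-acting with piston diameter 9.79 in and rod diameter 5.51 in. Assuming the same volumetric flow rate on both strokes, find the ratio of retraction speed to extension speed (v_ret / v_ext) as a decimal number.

v_ret/v_ext ≈ 1.46

Cap-side area A_cap = π/4 × (9.79 in)² = 75.28 in^2
Rod-side annular area A_ann = π/4 × (9.79² − 5.51²) = 51.43 in^2
For equal Q, v ∝ 1/A, so v_ret/v_ext = A_cap/A_ann.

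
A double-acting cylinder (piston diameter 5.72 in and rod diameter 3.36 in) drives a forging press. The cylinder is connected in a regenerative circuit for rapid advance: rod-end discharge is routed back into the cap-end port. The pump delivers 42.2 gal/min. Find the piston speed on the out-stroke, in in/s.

In regeneration the rod-end outflow joins the pump flow into the cap end, so the net volume the pump must supply per unit advance equals the rod cross-section area.
Rod cross-section A_rod = π/4 × (3.36 in)² = 8.867 in^2
v = Q_pump / A_rod

v ≈ 18.3 in/s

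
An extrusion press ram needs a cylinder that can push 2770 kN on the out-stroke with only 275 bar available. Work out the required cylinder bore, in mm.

D ≈ 358 mm

Extension force acts on the full piston face: F = P × (π/4)D².
D = √(4F / (πP)) = √(4 × 2770 kN / (π × 275 bar))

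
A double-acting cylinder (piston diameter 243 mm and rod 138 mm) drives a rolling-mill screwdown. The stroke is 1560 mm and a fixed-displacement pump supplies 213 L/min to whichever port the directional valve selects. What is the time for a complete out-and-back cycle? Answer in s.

t ≈ 34.2 s

Cap-side area A_cap = π/4 × (243 mm)² = 46380 mm^2
Rod-side annular area A_ann = π/4 × (243² − 138²) = 31420 mm^2
t_ext = A_cap·L/Q = 20.38 s
t_ret = A_ann·L/Q = 13.81 s
t_cycle = t_ext + t_ret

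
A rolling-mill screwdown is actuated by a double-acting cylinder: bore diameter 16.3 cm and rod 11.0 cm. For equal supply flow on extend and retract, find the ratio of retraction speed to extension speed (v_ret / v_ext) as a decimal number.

Cap-side area A_cap = π/4 × (16.3 cm)² = 208.7 cm^2
Rod-side annular area A_ann = π/4 × (16.3² − 11.0²) = 113.6 cm^2
For equal Q, v ∝ 1/A, so v_ret/v_ext = A_cap/A_ann.

v_ret/v_ext ≈ 1.84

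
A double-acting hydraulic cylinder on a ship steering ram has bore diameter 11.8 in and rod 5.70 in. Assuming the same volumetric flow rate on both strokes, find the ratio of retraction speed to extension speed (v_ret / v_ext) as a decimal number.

v_ret/v_ext ≈ 1.30

Cap-side area A_cap = π/4 × (11.8 in)² = 109.4 in^2
Rod-side annular area A_ann = π/4 × (11.8² − 5.70²) = 83.84 in^2
For equal Q, v ∝ 1/A, so v_ret/v_ext = A_cap/A_ann.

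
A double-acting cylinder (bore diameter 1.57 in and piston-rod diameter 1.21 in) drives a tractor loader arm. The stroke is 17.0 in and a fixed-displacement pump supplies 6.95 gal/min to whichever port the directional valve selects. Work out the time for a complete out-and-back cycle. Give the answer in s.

t ≈ 1.73 s

Cap-side area A_cap = π/4 × (1.57 in)² = 1.936 in^2
Rod-side annular area A_ann = π/4 × (1.57² − 1.21²) = 0.7860 in^2
t_ext = A_cap·L/Q = 1.230 s
t_ret = A_ann·L/Q = 0.4994 s
t_cycle = t_ext + t_ret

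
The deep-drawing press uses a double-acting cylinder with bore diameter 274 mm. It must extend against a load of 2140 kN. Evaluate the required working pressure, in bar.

P ≈ 363 bar

Cap-side area A_cap = π/4 × (274 mm)² = 58960 mm^2
P = F / A = 2140 kN / A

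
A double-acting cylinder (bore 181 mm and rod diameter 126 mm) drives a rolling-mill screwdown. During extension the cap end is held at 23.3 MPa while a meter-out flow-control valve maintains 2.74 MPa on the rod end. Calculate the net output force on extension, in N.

F ≈ 5.63e5 N

Cap-side area A_cap = π/4 × (181 mm)² = 25730 mm^2
Rod-side annular area A_ann = π/4 × (181² − 126²) = 13260 mm^2
Net thrust = P_cap·A_cap − P_rod·A_ann = 5.995e5 N − 36340 N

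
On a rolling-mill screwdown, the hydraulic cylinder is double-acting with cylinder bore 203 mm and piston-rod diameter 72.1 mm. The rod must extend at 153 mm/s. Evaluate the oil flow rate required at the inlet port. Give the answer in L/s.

Q ≈ 4.95 L/s

Cap-side area A_cap = π/4 × (203 mm)² = 32370 mm^2
Q = A × v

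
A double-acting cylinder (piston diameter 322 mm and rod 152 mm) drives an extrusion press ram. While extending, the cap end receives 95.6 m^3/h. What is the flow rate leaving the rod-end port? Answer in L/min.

Cap-side area A_cap = π/4 × (322 mm)² = 81430 mm^2
Rod-side annular area A_ann = π/4 × (322² − 152²) = 63290 mm^2
Piston speed v = Q_in/A_cap; rod-end outflow Q_out = v × A_ann = Q_in × A_ann/A_cap.

Q_out ≈ 1240 L/min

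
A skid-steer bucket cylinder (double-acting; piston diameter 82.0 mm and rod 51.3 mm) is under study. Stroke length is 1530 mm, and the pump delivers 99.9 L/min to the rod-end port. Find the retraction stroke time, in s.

Rod-side annular area A_ann = π/4 × (82.0² − 51.3²) = 3214 mm^2
Swept volume V = A × L; t = V / Q = A·L / Q

t ≈ 2.95 s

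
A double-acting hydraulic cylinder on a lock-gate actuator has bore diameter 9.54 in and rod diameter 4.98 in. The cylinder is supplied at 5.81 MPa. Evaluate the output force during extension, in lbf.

Cap-side area A_cap = π/4 × (9.54 in)² = 71.48 in^2
F = P × A_cap = 5.81 MPa × A_cap

F ≈ 60200 lbf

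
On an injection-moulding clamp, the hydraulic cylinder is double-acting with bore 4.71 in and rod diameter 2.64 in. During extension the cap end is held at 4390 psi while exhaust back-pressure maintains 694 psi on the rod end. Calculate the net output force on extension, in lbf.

Cap-side area A_cap = π/4 × (4.71 in)² = 17.42 in^2
Rod-side annular area A_ann = π/4 × (4.71² − 2.64²) = 11.95 in^2
Net thrust = P_cap·A_cap − P_rod·A_ann = 76490 lbf − 8293 lbf

F ≈ 68200 lbf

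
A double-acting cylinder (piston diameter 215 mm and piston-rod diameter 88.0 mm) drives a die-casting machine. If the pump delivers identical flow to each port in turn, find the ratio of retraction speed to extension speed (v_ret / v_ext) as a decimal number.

Cap-side area A_cap = π/4 × (215 mm)² = 36310 mm^2
Rod-side annular area A_ann = π/4 × (215² − 88.0²) = 30220 mm^2
For equal Q, v ∝ 1/A, so v_ret/v_ext = A_cap/A_ann.

v_ret/v_ext ≈ 1.20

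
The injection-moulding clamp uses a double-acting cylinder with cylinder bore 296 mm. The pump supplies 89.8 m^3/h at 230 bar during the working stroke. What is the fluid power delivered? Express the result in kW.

W ≈ 574 kW

Hydraulic power = P × Q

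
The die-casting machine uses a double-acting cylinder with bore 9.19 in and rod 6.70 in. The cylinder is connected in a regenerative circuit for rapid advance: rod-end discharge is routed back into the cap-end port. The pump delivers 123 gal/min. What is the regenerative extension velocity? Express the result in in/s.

v ≈ 13.4 in/s

In regeneration the rod-end outflow joins the pump flow into the cap end, so the net volume the pump must supply per unit advance equals the rod cross-section area.
Rod cross-section A_rod = π/4 × (6.70 in)² = 35.26 in^2
v = Q_pump / A_rod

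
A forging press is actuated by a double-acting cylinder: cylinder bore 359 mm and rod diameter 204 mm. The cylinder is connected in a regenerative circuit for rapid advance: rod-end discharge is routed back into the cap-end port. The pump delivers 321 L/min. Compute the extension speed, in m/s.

In regeneration the rod-end outflow joins the pump flow into the cap end, so the net volume the pump must supply per unit advance equals the rod cross-section area.
Rod cross-section A_rod = π/4 × (204 mm)² = 32690 mm^2
v = Q_pump / A_rod

v ≈ 0.164 m/s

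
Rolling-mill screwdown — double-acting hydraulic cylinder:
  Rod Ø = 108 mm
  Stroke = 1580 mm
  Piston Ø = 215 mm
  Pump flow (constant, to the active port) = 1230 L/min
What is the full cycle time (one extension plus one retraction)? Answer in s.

t ≈ 4.89 s

Cap-side area A_cap = π/4 × (215 mm)² = 36310 mm^2
Rod-side annular area A_ann = π/4 × (215² − 108²) = 27140 mm^2
t_ext = A_cap·L/Q = 2.798 s
t_ret = A_ann·L/Q = 2.092 s
t_cycle = t_ext + t_ret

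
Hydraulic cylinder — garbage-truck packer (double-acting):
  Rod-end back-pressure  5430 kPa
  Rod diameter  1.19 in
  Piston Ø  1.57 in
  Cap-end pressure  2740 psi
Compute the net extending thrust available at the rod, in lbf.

Cap-side area A_cap = π/4 × (1.57 in)² = 1.936 in^2
Rod-side annular area A_ann = π/4 × (1.57² − 1.19²) = 0.8237 in^2
Net thrust = P_cap·A_cap − P_rod·A_ann = 5304 lbf − 648.7 lbf

F ≈ 4660 lbf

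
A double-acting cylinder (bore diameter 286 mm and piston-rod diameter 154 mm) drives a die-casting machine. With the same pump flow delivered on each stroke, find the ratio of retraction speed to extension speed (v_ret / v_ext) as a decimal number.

v_ret/v_ext ≈ 1.41

Cap-side area A_cap = π/4 × (286 mm)² = 64240 mm^2
Rod-side annular area A_ann = π/4 × (286² − 154²) = 45620 mm^2
For equal Q, v ∝ 1/A, so v_ret/v_ext = A_cap/A_ann.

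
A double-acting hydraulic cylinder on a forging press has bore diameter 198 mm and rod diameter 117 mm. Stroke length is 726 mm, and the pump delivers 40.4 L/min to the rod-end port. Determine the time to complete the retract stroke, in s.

t ≈ 21.6 s

Rod-side annular area A_ann = π/4 × (198² − 117²) = 20040 mm^2
Swept volume V = A × L; t = V / Q = A·L / Q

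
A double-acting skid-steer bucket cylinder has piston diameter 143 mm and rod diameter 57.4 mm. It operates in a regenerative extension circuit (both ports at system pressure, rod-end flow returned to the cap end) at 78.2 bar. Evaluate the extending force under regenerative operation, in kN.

F ≈ 20.2 kN

With equal pressure on both faces, forces on the annular region cancel; the net push is pressure × rod cross-section.
Rod cross-section A_rod = π/4 × (57.4 mm)² = 2588 mm^2
F = P × A_rod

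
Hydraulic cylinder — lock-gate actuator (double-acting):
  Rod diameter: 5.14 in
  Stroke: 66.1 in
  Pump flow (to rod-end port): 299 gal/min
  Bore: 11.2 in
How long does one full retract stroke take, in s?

t ≈ 4.47 s

Rod-side annular area A_ann = π/4 × (11.2² − 5.14²) = 77.77 in^2
Swept volume V = A × L; t = V / Q = A·L / Q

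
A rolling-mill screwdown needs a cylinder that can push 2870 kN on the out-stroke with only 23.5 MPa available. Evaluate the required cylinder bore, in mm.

Extension force acts on the full piston face: F = P × (π/4)D².
D = √(4F / (πP)) = √(4 × 2870 kN / (π × 23.5 MPa))

D ≈ 394 mm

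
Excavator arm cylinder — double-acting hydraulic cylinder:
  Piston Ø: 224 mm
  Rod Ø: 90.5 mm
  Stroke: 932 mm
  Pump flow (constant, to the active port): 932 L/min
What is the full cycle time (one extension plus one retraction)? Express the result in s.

t ≈ 4.34 s

Cap-side area A_cap = π/4 × (224 mm)² = 39410 mm^2
Rod-side annular area A_ann = π/4 × (224² − 90.5²) = 32980 mm^2
t_ext = A_cap·L/Q = 2.364 s
t_ret = A_ann·L/Q = 1.979 s
t_cycle = t_ext + t_ret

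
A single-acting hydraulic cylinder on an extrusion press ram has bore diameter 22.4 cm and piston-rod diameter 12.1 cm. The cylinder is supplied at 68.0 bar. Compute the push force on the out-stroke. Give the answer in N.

F ≈ 2.68e5 N

Cap-side area A_cap = π/4 × (22.4 cm)² = 394.1 cm^2
F = P × A_cap = 68.0 bar × A_cap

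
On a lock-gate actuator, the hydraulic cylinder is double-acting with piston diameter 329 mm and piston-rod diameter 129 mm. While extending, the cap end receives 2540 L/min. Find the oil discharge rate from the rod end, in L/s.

Q_out ≈ 35.8 L/s

Cap-side area A_cap = π/4 × (329 mm)² = 85010 mm^2
Rod-side annular area A_ann = π/4 × (329² − 129²) = 71940 mm^2
Piston speed v = Q_in/A_cap; rod-end outflow Q_out = v × A_ann = Q_in × A_ann/A_cap.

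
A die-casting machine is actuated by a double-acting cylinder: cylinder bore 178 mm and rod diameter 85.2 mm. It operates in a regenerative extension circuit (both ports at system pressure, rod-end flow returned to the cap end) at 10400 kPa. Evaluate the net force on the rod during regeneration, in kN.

With equal pressure on both faces, forces on the annular region cancel; the net push is pressure × rod cross-section.
Rod cross-section A_rod = π/4 × (85.2 mm)² = 5701 mm^2
F = P × A_rod

F ≈ 59.3 kN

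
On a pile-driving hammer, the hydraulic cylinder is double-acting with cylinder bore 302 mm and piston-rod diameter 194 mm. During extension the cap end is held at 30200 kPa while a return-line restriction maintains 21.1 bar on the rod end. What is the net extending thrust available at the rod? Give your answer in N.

Cap-side area A_cap = π/4 × (302 mm)² = 71630 mm^2
Rod-side annular area A_ann = π/4 × (302² − 194²) = 42070 mm^2
Net thrust = P_cap·A_cap − P_rod·A_ann = 2.163e6 N − 88770 N

F ≈ 2.07e6 N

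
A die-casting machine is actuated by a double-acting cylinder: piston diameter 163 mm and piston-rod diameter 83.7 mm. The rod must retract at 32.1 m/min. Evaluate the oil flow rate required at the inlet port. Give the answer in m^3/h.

Rod-side annular area A_ann = π/4 × (163² − 83.7²) = 15360 mm^2
Q = A × v

Q ≈ 29.6 m^3/h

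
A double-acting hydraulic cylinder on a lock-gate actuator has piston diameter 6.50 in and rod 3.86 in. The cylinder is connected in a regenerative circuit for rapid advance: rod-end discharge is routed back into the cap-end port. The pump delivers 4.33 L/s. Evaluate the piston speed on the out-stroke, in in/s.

v ≈ 22.6 in/s

In regeneration the rod-end outflow joins the pump flow into the cap end, so the net volume the pump must supply per unit advance equals the rod cross-section area.
Rod cross-section A_rod = π/4 × (3.86 in)² = 11.70 in^2
v = Q_pump / A_rod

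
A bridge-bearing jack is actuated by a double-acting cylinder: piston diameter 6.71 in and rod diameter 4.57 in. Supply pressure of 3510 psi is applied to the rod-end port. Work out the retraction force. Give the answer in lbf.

F ≈ 66500 lbf

Rod-side annular area A_ann = π/4 × (6.71² − 4.57²) = 18.96 in^2
On retraction the pressure acts on the annular area (bore minus rod).
F = P × A_ann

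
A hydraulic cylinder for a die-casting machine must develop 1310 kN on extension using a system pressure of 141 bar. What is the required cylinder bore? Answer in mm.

Extension force acts on the full piston face: F = P × (π/4)D².
D = √(4F / (πP)) = √(4 × 1310 kN / (π × 141 bar))

D ≈ 344 mm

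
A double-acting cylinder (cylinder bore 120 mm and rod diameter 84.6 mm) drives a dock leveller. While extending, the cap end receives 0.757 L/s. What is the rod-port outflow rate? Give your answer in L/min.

Q_out ≈ 22.8 L/min

Cap-side area A_cap = π/4 × (120 mm)² = 11310 mm^2
Rod-side annular area A_ann = π/4 × (120² − 84.6²) = 5689 mm^2
Piston speed v = Q_in/A_cap; rod-end outflow Q_out = v × A_ann = Q_in × A_ann/A_cap.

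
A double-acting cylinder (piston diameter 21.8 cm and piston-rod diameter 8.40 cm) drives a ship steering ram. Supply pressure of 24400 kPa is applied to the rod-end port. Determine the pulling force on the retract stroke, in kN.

Rod-side annular area A_ann = π/4 × (21.8² − 8.40²) = 317.8 cm^2
On retraction the pressure acts on the annular area (bore minus rod).
F = P × A_ann

F ≈ 776 kN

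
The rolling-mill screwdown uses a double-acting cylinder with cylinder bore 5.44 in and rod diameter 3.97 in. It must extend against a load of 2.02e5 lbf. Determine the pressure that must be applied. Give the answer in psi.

Cap-side area A_cap = π/4 × (5.44 in)² = 23.24 in^2
P = F / A = 2.02e5 lbf / A

P ≈ 8690 psi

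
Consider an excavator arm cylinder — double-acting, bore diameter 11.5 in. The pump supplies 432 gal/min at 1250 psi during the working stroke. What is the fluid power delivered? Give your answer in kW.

W ≈ 235 kW

Hydraulic power = P × Q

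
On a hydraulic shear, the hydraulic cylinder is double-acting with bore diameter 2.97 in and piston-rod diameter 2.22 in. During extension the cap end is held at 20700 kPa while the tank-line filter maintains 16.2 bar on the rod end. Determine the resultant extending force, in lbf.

Cap-side area A_cap = π/4 × (2.97 in)² = 6.928 in^2
Rod-side annular area A_ann = π/4 × (2.97² − 2.22²) = 3.057 in^2
Net thrust = P_cap·A_cap − P_rod·A_ann = 20800 lbf − 718.3 lbf

F ≈ 20100 lbf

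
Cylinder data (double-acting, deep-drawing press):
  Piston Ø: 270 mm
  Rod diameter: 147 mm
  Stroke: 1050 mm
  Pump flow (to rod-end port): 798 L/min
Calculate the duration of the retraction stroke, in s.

Rod-side annular area A_ann = π/4 × (270² − 147²) = 40280 mm^2
Swept volume V = A × L; t = V / Q = A·L / Q

t ≈ 3.18 s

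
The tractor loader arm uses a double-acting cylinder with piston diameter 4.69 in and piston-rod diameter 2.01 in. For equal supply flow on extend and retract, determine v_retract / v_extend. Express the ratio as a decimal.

v_ret/v_ext ≈ 1.22

Cap-side area A_cap = π/4 × (4.69 in)² = 17.28 in^2
Rod-side annular area A_ann = π/4 × (4.69² − 2.01²) = 14.10 in^2
For equal Q, v ∝ 1/A, so v_ret/v_ext = A_cap/A_ann.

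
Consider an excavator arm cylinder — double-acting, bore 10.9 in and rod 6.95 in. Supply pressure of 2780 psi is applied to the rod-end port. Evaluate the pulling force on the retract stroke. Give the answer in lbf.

F ≈ 1.54e5 lbf

Rod-side annular area A_ann = π/4 × (10.9² − 6.95²) = 55.38 in^2
On retraction the pressure acts on the annular area (bore minus rod).
F = P × A_ann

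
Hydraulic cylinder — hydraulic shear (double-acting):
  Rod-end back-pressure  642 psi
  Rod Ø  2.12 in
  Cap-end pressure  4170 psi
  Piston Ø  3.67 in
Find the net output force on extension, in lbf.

F ≈ 39600 lbf

Cap-side area A_cap = π/4 × (3.67 in)² = 10.58 in^2
Rod-side annular area A_ann = π/4 × (3.67² − 2.12²) = 7.049 in^2
Net thrust = P_cap·A_cap − P_rod·A_ann = 44110 lbf − 4525 lbf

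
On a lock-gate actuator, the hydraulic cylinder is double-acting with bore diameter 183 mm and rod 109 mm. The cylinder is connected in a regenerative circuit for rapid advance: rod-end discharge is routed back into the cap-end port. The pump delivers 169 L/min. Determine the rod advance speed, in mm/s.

In regeneration the rod-end outflow joins the pump flow into the cap end, so the net volume the pump must supply per unit advance equals the rod cross-section area.
Rod cross-section A_rod = π/4 × (109 mm)² = 9331 mm^2
v = Q_pump / A_rod

v ≈ 302 mm/s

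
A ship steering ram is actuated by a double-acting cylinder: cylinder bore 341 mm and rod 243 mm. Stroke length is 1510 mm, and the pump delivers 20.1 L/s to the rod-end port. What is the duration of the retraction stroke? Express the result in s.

Rod-side annular area A_ann = π/4 × (341² − 243²) = 44950 mm^2
Swept volume V = A × L; t = V / Q = A·L / Q

t ≈ 3.38 s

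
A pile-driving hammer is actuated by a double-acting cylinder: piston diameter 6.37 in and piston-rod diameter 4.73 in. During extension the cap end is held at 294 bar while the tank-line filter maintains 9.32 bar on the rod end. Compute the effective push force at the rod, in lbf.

F ≈ 1.34e5 lbf

Cap-side area A_cap = π/4 × (6.37 in)² = 31.87 in^2
Rod-side annular area A_ann = π/4 × (6.37² − 4.73²) = 14.30 in^2
Net thrust = P_cap·A_cap − P_rod·A_ann = 1.359e5 lbf − 1933 lbf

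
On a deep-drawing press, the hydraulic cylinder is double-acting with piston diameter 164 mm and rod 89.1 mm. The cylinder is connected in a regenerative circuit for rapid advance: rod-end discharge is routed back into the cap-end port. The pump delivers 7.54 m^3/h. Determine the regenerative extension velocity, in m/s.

v ≈ 0.336 m/s

In regeneration the rod-end outflow joins the pump flow into the cap end, so the net volume the pump must supply per unit advance equals the rod cross-section area.
Rod cross-section A_rod = π/4 × (89.1 mm)² = 6235 mm^2
v = Q_pump / A_rod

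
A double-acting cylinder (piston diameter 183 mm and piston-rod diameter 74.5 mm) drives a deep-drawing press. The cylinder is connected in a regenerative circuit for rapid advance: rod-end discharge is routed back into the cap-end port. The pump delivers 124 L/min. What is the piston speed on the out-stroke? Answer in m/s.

v ≈ 0.474 m/s

In regeneration the rod-end outflow joins the pump flow into the cap end, so the net volume the pump must supply per unit advance equals the rod cross-section area.
Rod cross-section A_rod = π/4 × (74.5 mm)² = 4359 mm^2
v = Q_pump / A_rod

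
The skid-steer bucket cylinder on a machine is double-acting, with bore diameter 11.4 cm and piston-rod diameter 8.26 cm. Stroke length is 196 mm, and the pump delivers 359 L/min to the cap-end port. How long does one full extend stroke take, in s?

t ≈ 0.334 s

Cap-side area A_cap = π/4 × (11.4 cm)² = 102.1 cm^2
Swept volume V = A × L; t = V / Q = A·L / Q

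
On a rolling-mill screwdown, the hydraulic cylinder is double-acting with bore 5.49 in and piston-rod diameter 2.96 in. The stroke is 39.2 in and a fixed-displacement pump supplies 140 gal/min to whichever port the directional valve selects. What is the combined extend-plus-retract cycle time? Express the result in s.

t ≈ 2.94 s

Cap-side area A_cap = π/4 × (5.49 in)² = 23.67 in^2
Rod-side annular area A_ann = π/4 × (5.49² − 2.96²) = 16.79 in^2
t_ext = A_cap·L/Q = 1.722 s
t_ret = A_ann·L/Q = 1.221 s
t_cycle = t_ext + t_ret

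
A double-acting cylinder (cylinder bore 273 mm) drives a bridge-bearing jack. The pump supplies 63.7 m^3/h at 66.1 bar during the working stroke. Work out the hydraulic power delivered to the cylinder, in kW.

W ≈ 117 kW

Hydraulic power = P × Q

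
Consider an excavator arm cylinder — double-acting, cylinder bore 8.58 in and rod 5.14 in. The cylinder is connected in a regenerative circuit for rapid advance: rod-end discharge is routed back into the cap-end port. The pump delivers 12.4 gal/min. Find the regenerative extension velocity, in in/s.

v ≈ 2.30 in/s

In regeneration the rod-end outflow joins the pump flow into the cap end, so the net volume the pump must supply per unit advance equals the rod cross-section area.
Rod cross-section A_rod = π/4 × (5.14 in)² = 20.75 in^2
v = Q_pump / A_rod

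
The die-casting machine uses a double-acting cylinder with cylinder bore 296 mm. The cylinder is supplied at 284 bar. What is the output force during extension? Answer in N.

F ≈ 1.95e6 N

Cap-side area A_cap = π/4 × (296 mm)² = 68810 mm^2
F = P × A_cap = 284 bar × A_cap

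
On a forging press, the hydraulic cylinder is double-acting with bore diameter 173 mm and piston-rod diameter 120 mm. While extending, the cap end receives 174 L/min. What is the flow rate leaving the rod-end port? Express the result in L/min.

Q_out ≈ 90.3 L/min

Cap-side area A_cap = π/4 × (173 mm)² = 23510 mm^2
Rod-side annular area A_ann = π/4 × (173² − 120²) = 12200 mm^2
Piston speed v = Q_in/A_cap; rod-end outflow Q_out = v × A_ann = Q_in × A_ann/A_cap.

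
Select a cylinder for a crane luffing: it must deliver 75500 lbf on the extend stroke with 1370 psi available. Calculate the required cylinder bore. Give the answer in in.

D ≈ 8.38 in

Extension force acts on the full piston face: F = P × (π/4)D².
D = √(4F / (πP)) = √(4 × 75500 lbf / (π × 1370 psi))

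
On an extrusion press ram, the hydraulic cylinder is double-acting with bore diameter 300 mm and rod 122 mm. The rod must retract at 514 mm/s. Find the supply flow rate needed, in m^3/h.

Q ≈ 109 m^3/h

Rod-side annular area A_ann = π/4 × (300² − 122²) = 59000 mm^2
Q = A × v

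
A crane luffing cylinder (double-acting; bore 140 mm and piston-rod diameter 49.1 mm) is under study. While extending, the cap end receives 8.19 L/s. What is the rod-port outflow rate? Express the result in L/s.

Cap-side area A_cap = π/4 × (140 mm)² = 15390 mm^2
Rod-side annular area A_ann = π/4 × (140² − 49.1²) = 13500 mm^2
Piston speed v = Q_in/A_cap; rod-end outflow Q_out = v × A_ann = Q_in × A_ann/A_cap.

Q_out ≈ 7.18 L/s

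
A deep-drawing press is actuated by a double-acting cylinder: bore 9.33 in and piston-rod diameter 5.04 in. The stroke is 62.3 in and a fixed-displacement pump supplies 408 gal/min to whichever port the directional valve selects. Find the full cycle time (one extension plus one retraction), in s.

t ≈ 4.63 s

Cap-side area A_cap = π/4 × (9.33 in)² = 68.37 in^2
Rod-side annular area A_ann = π/4 × (9.33² − 5.04²) = 48.42 in^2
t_ext = A_cap·L/Q = 2.712 s
t_ret = A_ann·L/Q = 1.920 s
t_cycle = t_ext + t_ret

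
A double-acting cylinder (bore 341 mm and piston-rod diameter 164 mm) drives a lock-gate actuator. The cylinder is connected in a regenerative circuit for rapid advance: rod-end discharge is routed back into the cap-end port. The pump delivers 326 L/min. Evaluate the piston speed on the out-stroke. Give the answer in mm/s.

v ≈ 257 mm/s

In regeneration the rod-end outflow joins the pump flow into the cap end, so the net volume the pump must supply per unit advance equals the rod cross-section area.
Rod cross-section A_rod = π/4 × (164 mm)² = 21120 mm^2
v = Q_pump / A_rod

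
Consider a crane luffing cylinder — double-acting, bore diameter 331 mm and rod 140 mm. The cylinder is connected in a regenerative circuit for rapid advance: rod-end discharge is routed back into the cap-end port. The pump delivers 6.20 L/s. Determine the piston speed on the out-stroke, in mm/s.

v ≈ 403 mm/s

In regeneration the rod-end outflow joins the pump flow into the cap end, so the net volume the pump must supply per unit advance equals the rod cross-section area.
Rod cross-section A_rod = π/4 × (140 mm)² = 15390 mm^2
v = Q_pump / A_rod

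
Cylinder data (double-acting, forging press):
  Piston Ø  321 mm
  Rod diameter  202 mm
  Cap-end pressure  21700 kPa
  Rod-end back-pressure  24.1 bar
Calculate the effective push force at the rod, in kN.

Cap-side area A_cap = π/4 × (321 mm)² = 80930 mm^2
Rod-side annular area A_ann = π/4 × (321² − 202²) = 48880 mm^2
Net thrust = P_cap·A_cap − P_rod·A_ann = 1756 kN − 117.8 kN

F ≈ 1640 kN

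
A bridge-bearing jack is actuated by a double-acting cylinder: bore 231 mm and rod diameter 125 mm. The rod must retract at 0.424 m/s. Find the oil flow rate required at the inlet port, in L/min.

Q ≈ 754 L/min

Rod-side annular area A_ann = π/4 × (231² − 125²) = 29640 mm^2
Q = A × v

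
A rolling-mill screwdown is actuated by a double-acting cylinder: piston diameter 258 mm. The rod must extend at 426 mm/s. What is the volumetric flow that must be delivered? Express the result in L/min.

Q ≈ 1340 L/min

Cap-side area A_cap = π/4 × (258 mm)² = 52280 mm^2
Q = A × v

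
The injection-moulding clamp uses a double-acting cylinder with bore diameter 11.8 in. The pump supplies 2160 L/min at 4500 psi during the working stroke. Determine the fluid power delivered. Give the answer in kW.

W ≈ 1120 kW

Hydraulic power = P × Q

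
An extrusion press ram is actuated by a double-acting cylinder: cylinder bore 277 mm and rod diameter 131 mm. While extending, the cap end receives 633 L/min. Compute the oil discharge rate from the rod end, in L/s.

Cap-side area A_cap = π/4 × (277 mm)² = 60260 mm^2
Rod-side annular area A_ann = π/4 × (277² − 131²) = 46780 mm^2
Piston speed v = Q_in/A_cap; rod-end outflow Q_out = v × A_ann = Q_in × A_ann/A_cap.

Q_out ≈ 8.19 L/s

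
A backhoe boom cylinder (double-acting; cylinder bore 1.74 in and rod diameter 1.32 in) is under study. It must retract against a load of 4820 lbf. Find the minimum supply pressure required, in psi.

Rod-side annular area A_ann = π/4 × (1.74² − 1.32²) = 1.009 in^2
Retraction: pressure acts on the annular area.
P = F / A = 4820 lbf / A

P ≈ 4780 psi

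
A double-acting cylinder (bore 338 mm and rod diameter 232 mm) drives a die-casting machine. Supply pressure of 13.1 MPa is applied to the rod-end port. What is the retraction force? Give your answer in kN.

F ≈ 622 kN

Rod-side annular area A_ann = π/4 × (338² − 232²) = 47450 mm^2
On retraction the pressure acts on the annular area (bore minus rod).
F = P × A_ann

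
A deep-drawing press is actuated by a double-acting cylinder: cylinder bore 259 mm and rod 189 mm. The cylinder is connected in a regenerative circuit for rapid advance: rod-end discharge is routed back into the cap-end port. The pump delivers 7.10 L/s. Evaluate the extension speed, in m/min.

v ≈ 15.2 m/min

In regeneration the rod-end outflow joins the pump flow into the cap end, so the net volume the pump must supply per unit advance equals the rod cross-section area.
Rod cross-section A_rod = π/4 × (189 mm)² = 28060 mm^2
v = Q_pump / A_rod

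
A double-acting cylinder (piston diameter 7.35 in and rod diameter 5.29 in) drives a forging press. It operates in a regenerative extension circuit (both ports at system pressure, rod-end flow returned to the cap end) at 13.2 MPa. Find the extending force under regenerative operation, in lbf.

With equal pressure on both faces, forces on the annular region cancel; the net push is pressure × rod cross-section.
Rod cross-section A_rod = π/4 × (5.29 in)² = 21.98 in^2
F = P × A_rod

F ≈ 42100 lbf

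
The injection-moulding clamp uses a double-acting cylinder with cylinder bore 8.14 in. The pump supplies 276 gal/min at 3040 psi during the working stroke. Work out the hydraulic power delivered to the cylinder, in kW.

Hydraulic power = P × Q

W ≈ 365 kW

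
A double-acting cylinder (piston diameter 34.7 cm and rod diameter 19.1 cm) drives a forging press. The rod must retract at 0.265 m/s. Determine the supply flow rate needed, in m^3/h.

Q ≈ 62.9 m^3/h

Rod-side annular area A_ann = π/4 × (34.7² − 19.1²) = 659.2 cm^2
Q = A × v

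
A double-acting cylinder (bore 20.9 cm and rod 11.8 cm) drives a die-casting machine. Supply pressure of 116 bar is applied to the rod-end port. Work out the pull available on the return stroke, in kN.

Rod-side annular area A_ann = π/4 × (20.9² − 11.8²) = 233.7 cm^2
On retraction the pressure acts on the annular area (bore minus rod).
F = P × A_ann

F ≈ 271 kN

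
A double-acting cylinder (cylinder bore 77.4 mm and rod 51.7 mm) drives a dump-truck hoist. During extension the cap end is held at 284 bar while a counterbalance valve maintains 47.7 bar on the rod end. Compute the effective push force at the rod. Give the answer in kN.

F ≈ 121 kN

Cap-side area A_cap = π/4 × (77.4 mm)² = 4705 mm^2
Rod-side annular area A_ann = π/4 × (77.4² − 51.7²) = 2606 mm^2
Net thrust = P_cap·A_cap − P_rod·A_ann = 133.6 kN − 12.43 kN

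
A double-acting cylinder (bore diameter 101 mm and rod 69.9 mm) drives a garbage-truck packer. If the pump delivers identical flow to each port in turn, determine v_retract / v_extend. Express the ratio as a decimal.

Cap-side area A_cap = π/4 × (101 mm)² = 8012 mm^2
Rod-side annular area A_ann = π/4 × (101² − 69.9²) = 4174 mm^2
For equal Q, v ∝ 1/A, so v_ret/v_ext = A_cap/A_ann.

v_ret/v_ext ≈ 1.92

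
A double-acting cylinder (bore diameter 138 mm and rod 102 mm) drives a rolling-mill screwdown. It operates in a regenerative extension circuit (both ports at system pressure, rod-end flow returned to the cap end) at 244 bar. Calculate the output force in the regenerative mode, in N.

F ≈ 1.99e5 N

With equal pressure on both faces, forces on the annular region cancel; the net push is pressure × rod cross-section.
Rod cross-section A_rod = π/4 × (102 mm)² = 8171 mm^2
F = P × A_rod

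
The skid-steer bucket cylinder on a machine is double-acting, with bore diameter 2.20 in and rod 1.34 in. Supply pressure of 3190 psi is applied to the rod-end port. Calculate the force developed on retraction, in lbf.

Rod-side annular area A_ann = π/4 × (2.20² − 1.34²) = 2.391 in^2
On retraction the pressure acts on the annular area (bore minus rod).
F = P × A_ann

F ≈ 7630 lbf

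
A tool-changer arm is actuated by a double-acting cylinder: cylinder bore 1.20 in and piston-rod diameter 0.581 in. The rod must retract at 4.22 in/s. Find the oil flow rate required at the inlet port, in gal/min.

Rod-side annular area A_ann = π/4 × (1.20² − 0.581²) = 0.8659 in^2
Q = A × v

Q ≈ 0.949 gal/min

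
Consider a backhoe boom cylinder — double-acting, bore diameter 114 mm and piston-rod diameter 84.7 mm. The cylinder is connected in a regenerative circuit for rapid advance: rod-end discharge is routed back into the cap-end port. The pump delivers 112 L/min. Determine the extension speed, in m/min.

v ≈ 19.9 m/min

In regeneration the rod-end outflow joins the pump flow into the cap end, so the net volume the pump must supply per unit advance equals the rod cross-section area.
Rod cross-section A_rod = π/4 × (84.7 mm)² = 5635 mm^2
v = Q_pump / A_rod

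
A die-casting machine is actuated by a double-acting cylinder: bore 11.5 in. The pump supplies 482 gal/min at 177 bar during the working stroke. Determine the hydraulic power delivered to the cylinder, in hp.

W ≈ 722 hp

Hydraulic power = P × Q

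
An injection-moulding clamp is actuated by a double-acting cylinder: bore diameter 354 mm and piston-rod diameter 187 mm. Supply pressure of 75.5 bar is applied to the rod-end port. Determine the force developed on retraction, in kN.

Rod-side annular area A_ann = π/4 × (354² − 187²) = 70960 mm^2
On retraction the pressure acts on the annular area (bore minus rod).
F = P × A_ann

F ≈ 536 kN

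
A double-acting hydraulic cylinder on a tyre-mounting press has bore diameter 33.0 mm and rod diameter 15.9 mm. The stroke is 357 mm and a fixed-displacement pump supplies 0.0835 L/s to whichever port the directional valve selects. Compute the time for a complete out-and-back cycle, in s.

t ≈ 6.46 s

Cap-side area A_cap = π/4 × (33.0 mm)² = 855.3 mm^2
Rod-side annular area A_ann = π/4 × (33.0² − 15.9²) = 656.7 mm^2
t_ext = A_cap·L/Q = 3.657 s
t_ret = A_ann·L/Q = 2.808 s
t_cycle = t_ext + t_ret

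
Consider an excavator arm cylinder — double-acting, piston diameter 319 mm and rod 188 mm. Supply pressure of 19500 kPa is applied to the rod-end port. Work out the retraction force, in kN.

Rod-side annular area A_ann = π/4 × (319² − 188²) = 52160 mm^2
On retraction the pressure acts on the annular area (bore minus rod).
F = P × A_ann

F ≈ 1020 kN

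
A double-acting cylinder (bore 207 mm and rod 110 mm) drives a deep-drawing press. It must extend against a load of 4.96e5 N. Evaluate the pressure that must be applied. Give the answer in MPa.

P ≈ 14.7 MPa

Cap-side area A_cap = π/4 × (207 mm)² = 33650 mm^2
P = F / A = 4.96e5 N / A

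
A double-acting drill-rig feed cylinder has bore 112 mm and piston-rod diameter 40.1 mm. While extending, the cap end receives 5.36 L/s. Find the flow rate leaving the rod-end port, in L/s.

Cap-side area A_cap = π/4 × (112 mm)² = 9852 mm^2
Rod-side annular area A_ann = π/4 × (112² − 40.1²) = 8589 mm^2
Piston speed v = Q_in/A_cap; rod-end outflow Q_out = v × A_ann = Q_in × A_ann/A_cap.

Q_out ≈ 4.67 L/s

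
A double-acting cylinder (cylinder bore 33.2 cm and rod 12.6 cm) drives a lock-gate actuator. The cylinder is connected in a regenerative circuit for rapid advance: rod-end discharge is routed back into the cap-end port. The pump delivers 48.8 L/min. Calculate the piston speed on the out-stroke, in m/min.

In regeneration the rod-end outflow joins the pump flow into the cap end, so the net volume the pump must supply per unit advance equals the rod cross-section area.
Rod cross-section A_rod = π/4 × (12.6 cm)² = 124.7 cm^2
v = Q_pump / A_rod

v ≈ 3.91 m/min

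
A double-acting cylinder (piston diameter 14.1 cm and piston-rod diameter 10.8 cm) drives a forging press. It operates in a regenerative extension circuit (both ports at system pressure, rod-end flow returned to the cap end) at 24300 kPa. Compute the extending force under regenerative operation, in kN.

F ≈ 223 kN

With equal pressure on both faces, forces on the annular region cancel; the net push is pressure × rod cross-section.
Rod cross-section A_rod = π/4 × (10.8 cm)² = 91.61 cm^2
F = P × A_rod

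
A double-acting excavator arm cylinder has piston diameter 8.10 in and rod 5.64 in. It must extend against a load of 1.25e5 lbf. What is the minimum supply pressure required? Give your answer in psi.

Cap-side area A_cap = π/4 × (8.10 in)² = 51.53 in^2
P = F / A = 1.25e5 lbf / A

P ≈ 2430 psi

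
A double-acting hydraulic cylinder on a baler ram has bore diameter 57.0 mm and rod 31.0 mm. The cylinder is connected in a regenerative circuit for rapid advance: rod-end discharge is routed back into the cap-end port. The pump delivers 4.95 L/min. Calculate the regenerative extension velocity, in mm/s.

In regeneration the rod-end outflow joins the pump flow into the cap end, so the net volume the pump must supply per unit advance equals the rod cross-section area.
Rod cross-section A_rod = π/4 × (31.0 mm)² = 754.8 mm^2
v = Q_pump / A_rod

v ≈ 109 mm/s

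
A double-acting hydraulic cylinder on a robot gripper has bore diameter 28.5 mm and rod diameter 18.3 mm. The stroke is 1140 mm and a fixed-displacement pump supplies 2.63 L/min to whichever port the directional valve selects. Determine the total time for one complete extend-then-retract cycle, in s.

t ≈ 26.3 s

Cap-side area A_cap = π/4 × (28.5 mm)² = 637.9 mm^2
Rod-side annular area A_ann = π/4 × (28.5² − 18.3²) = 374.9 mm^2
t_ext = A_cap·L/Q = 16.59 s
t_ret = A_ann·L/Q = 9.751 s
t_cycle = t_ext + t_ret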